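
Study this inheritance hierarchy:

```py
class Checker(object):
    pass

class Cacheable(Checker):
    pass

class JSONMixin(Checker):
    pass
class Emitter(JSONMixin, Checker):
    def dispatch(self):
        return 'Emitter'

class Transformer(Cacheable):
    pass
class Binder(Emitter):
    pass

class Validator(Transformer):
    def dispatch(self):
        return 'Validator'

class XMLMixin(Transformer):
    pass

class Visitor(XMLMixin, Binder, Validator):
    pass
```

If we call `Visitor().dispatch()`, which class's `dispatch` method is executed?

Emitter

L[Visitor] = Visitor + merge(L[XMLMixin], L[Binder], L[Validator], [XMLMixin Binder Validator])
  take XMLMixin:  [XMLMixin Transformer Cacheable Checker object] + [Binder Emitter JSONMixin Checker object] + [Validator Transformer Cacheable Checker object] + [XMLMixin Binder Validator]
  take Binder:  [Transformer Cacheable Checker object] + [Binder Emitter JSONMixin Checker object] + [Validator Transformer Cacheable Checker object] + [Binder Validator]
  take Emitter:  [Transformer Cacheable Checker object] + [Emitter JSONMixin Checker object] + [Validator Transformer Cacheable Checker object] + [Validator]
  take JSONMixin:  [Transformer Cacheable Checker object] + [JSONMixin Checker object] + [Validator Transformer Cacheable Checker object] + [Validator]
  take Validator:  [Transformer Cacheable Checker object] + [Checker object] + [Validator Transformer Cacheable Checker object] + [Validator]
  take Transformer:  [Transformer Cacheable Checker object] + [Checker object] + [Transformer Cacheable Checker object]
  take Cacheable:  [Cacheable Checker object] + [Checker object] + [Cacheable Checker object]
  take Checker:  [Checker object] + [Checker object] + [Checker object]
  take object:  [object] + [object] + [object]
MRO: Visitor XMLMixin Binder Emitter JSONMixin Validator Transformer Cacheable Checker object
dispatch is defined in: Emitter, Validator. First along the MRO is Emitter.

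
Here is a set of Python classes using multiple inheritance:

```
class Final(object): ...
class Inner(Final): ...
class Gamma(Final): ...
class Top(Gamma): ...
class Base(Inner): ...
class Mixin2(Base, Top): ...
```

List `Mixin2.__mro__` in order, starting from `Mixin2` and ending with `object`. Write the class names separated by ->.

L[Mixin2] = Mixin2 + merge(L[Base], L[Top], [Base Top])
  take Base:  [Base Inner Final object] + [Top Gamma Final object] + [Base Top]
  take Inner:  [Inner Final object] + [Top Gamma Final object] + [Top]
  take Top:  [Final object] + [Top Gamma Final object] + [Top]
  take Gamma:  [Final object] + [Gamma Final object]
  take Final:  [Final object] + [Final object]
  take object:  [object] + [object]

Mixin2 -> Base -> Inner -> Top -> Gamma -> Final -> object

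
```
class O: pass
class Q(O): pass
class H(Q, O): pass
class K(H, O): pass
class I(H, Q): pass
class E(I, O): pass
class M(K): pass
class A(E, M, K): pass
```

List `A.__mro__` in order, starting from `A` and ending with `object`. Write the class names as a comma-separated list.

A, E, I, M, K, H, Q, O, object

L[A] = A + merge(L[E], L[M], L[K], [E M K])
  take E:  [E I H Q O object] + [M K H Q O object] + [K H Q O object] + [E M K]
  take I:  [I H Q O object] + [M K H Q O object] + [K H Q O object] + [M K]
  take M:  [H Q O object] + [M K H Q O object] + [K H Q O object] + [M K]
  take K:  [H Q O object] + [K H Q O object] + [K H Q O object] + [K]
  take H:  [H Q O object] + [H Q O object] + [H Q O object]
  take Q:  [Q O object] + [Q O object] + [Q O object]
  take O:  [O object] + [O object] + [O object]
  take object:  [object] + [object] + [object]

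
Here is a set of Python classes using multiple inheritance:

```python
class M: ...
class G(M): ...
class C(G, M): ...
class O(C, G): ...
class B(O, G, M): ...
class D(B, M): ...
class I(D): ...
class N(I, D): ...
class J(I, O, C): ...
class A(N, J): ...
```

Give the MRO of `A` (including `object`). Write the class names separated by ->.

L[A] = A + merge(L[N], L[J], [N J])
  take N:  [N I D B O C G M object] + [J I D B O C G M object] + [N J]
  take J:  [I D B O C G M object] + [J I D B O C G M object] + [J]
  take I:  [I D B O C G M object] + [I D B O C G M object]
  take D:  [D B O C G M object] + [D B O C G M object]
  take B:  [B O C G M object] + [B O C G M object]
  take O:  [O C G M object] + [O C G M object]
  take C:  [C G M object] + [C G M object]
  take G:  [G M object] + [G M object]
  take M:  [M object] + [M object]
  take object:  [object] + [object]

A -> N -> J -> I -> D -> B -> O -> C -> G -> M -> object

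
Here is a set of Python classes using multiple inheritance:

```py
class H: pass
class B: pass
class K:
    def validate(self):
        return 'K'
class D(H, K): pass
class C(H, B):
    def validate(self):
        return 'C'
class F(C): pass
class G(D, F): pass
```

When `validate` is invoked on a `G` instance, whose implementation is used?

C

L[G] = G + merge(L[D], L[F], [D F])
  take D:  [D H K object] + [F C H B object] + [D F]
  take F:  [H K object] + [F C H B object] + [F]
  take C:  [H K object] + [C H B object]
  take H:  [H K object] + [H B object]
  take K:  [K object] + [B object]
  take B:  [object] + [B object]
  take object:  [object] + [object]
MRO: G D F C H K B object
validate is defined in: C, K. First along the MRO is C.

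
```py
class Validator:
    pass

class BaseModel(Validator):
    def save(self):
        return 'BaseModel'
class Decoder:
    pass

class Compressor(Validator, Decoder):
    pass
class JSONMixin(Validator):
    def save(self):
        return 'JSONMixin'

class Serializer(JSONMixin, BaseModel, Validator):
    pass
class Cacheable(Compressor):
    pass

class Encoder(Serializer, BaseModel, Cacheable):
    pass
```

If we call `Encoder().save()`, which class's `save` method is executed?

L[Encoder] = Encoder + merge(L[Serializer], L[BaseModel], L[Cacheable], [Serializer BaseModel Cacheable])
  take Serializer:  [Serializer JSONMixin BaseModel Validator object] + [BaseModel Validator object] + [Cacheable Compressor Validator Decoder object] + [Serializer BaseModel Cacheable]
  take JSONMixin:  [JSONMixin BaseModel Validator object] + [BaseModel Validator object] + [Cacheable Compressor Validator Decoder object] + [BaseModel Cacheable]
  take BaseModel:  [BaseModel Validator object] + [BaseModel Validator object] + [Cacheable Compressor Validator Decoder object] + [BaseModel Cacheable]
  take Cacheable:  [Validator object] + [Validator object] + [Cacheable Compressor Validator Decoder object] + [Cacheable]
  take Compressor:  [Validator object] + [Validator object] + [Compressor Validator Decoder object]
  take Validator:  [Validator object] + [Validator object] + [Validator Decoder object]
  take Decoder:  [object] + [object] + [Decoder object]
  take object:  [object] + [object] + [object]
MRO: Encoder Serializer JSONMixin BaseModel Cacheable Compressor Validator Decoder object
save is defined in: BaseModel, JSONMixin. First along the MRO is JSONMixin.

JSONMixin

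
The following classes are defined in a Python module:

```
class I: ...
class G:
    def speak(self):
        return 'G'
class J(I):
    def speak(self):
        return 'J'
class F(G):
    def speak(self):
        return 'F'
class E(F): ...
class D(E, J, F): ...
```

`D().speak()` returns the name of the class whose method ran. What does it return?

J

L[D] = D + merge(L[E], L[J], L[F], [E J F])
  take E:  [E F G object] + [J I object] + [F G object] + [E J F]
  take J:  [F G object] + [J I object] + [F G object] + [J F]
  take F:  [F G object] + [I object] + [F G object] + [F]
  take G:  [G object] + [I object] + [G object]
  take I:  [object] + [I object] + [object]
  take object:  [object] + [object] + [object]
MRO: D E J F G I object
speak is defined in: F, G, J. First along the MRO is J.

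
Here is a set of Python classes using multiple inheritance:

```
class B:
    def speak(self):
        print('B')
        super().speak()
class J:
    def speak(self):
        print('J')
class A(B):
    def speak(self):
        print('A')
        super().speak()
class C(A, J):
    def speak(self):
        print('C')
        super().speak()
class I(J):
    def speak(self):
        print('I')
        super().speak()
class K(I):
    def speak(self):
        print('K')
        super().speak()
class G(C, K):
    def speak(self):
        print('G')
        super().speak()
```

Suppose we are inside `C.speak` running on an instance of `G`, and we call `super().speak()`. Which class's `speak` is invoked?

L[G] = G + merge(L[C], L[K], [C K])
  take C:  [C A B J object] + [K I J object] + [C K]
  take A:  [A B J object] + [K I J object] + [K]
  take B:  [B J object] + [K I J object] + [K]
  take K:  [J object] + [K I J object] + [K]
  take I:  [J object] + [I J object]
  take J:  [J object] + [J object]
  take object:  [object] + [object]
MRO: G C A B K I J object
super() in C.speak on a G instance goes to the class after C in G's MRO: A.

A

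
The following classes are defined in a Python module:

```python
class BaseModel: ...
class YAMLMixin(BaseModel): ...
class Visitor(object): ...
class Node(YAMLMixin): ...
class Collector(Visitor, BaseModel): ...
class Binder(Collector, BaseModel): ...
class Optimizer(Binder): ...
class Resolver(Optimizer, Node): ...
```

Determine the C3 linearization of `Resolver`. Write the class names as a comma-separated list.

Resolver, Optimizer, Binder, Collector, Visitor, Node, YAMLMixin, BaseModel, object

L[Resolver] = Resolver + merge(L[Optimizer], L[Node], [Optimizer Node])
  take Optimizer:  [Optimizer Binder Collector Visitor BaseModel object] + [Node YAMLMixin BaseModel object] + [Optimizer Node]
  take Binder:  [Binder Collector Visitor BaseModel object] + [Node YAMLMixin BaseModel object] + [Node]
  take Collector:  [Collector Visitor BaseModel object] + [Node YAMLMixin BaseModel object] + [Node]
  take Visitor:  [Visitor BaseModel object] + [Node YAMLMixin BaseModel object] + [Node]
  take Node:  [BaseModel object] + [Node YAMLMixin BaseModel object] + [Node]
  take YAMLMixin:  [BaseModel object] + [YAMLMixin BaseModel object]
  take BaseModel:  [BaseModel object] + [BaseModel object]
  take object:  [object] + [object]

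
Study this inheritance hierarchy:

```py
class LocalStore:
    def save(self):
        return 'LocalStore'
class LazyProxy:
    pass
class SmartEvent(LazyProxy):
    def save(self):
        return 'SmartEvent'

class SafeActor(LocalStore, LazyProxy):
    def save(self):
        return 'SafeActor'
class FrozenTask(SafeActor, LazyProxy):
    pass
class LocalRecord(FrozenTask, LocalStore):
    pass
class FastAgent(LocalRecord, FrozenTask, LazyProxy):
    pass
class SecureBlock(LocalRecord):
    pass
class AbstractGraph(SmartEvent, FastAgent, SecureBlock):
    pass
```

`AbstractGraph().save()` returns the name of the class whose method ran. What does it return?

SmartEvent

L[AbstractGraph] = AbstractGraph + merge(L[SmartEvent], L[FastAgent], L[SecureBlock], [SmartEvent FastAgent SecureBlock])
  take SmartEvent:  [SmartEvent LazyProxy object] + [FastAgent LocalRecord FrozenTask SafeActor LocalStore LazyProxy object] + [SecureBlock LocalRecord FrozenTask SafeActor LocalStore LazyProxy object] + [SmartEvent FastAgent SecureBlock]
  take FastAgent:  [LazyProxy object] + [FastAgent LocalRecord FrozenTask SafeActor LocalStore LazyProxy object] + [SecureBlock LocalRecord FrozenTask SafeActor LocalStore LazyProxy object] + [FastAgent SecureBlock]
  take SecureBlock:  [LazyProxy object] + [LocalRecord FrozenTask SafeActor LocalStore LazyProxy object] + [SecureBlock LocalRecord FrozenTask SafeActor LocalStore LazyProxy object] + [SecureBlock]
  take LocalRecord:  [LazyProxy object] + [LocalRecord FrozenTask SafeActor LocalStore LazyProxy object] + [LocalRecord FrozenTask SafeActor LocalStore LazyProxy object]
  take FrozenTask:  [LazyProxy object] + [FrozenTask SafeActor LocalStore LazyProxy object] + [FrozenTask SafeActor LocalStore LazyProxy object]
  take SafeActor:  [LazyProxy object] + [SafeActor LocalStore LazyProxy object] + [SafeActor LocalStore LazyProxy object]
  take LocalStore:  [LazyProxy object] + [LocalStore LazyProxy object] + [LocalStore LazyProxy object]
  take LazyProxy:  [LazyProxy object] + [LazyProxy object] + [LazyProxy object]
  take object:  [object] + [object] + [object]
MRO: AbstractGraph SmartEvent FastAgent SecureBlock LocalRecord FrozenTask SafeActor LocalStore LazyProxy object
save is defined in: LocalStore, SafeActor, SmartEvent. First along the MRO is SmartEvent.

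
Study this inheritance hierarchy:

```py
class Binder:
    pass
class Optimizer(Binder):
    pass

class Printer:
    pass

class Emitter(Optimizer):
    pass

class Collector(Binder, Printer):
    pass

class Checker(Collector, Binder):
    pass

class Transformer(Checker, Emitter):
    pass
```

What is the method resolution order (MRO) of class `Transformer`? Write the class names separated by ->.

L[Transformer] = Transformer + merge(L[Checker], L[Emitter], [Checker Emitter])
  take Checker:  [Checker Collector Binder Printer object] + [Emitter Optimizer Binder object] + [Checker Emitter]
  take Collector:  [Collector Binder Printer object] + [Emitter Optimizer Binder object] + [Emitter]
  take Emitter:  [Binder Printer object] + [Emitter Optimizer Binder object] + [Emitter]
  take Optimizer:  [Binder Printer object] + [Optimizer Binder object]
  take Binder:  [Binder Printer object] + [Binder object]
  take Printer:  [Printer object] + [object]
  take object:  [object] + [object]

Transformer -> Checker -> Collector -> Emitter -> Optimizer -> Binder -> Printer -> object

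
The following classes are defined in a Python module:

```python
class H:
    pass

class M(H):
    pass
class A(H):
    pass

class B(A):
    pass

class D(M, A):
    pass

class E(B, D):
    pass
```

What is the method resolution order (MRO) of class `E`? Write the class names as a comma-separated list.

L[E] = E + merge(L[B], L[D], [B D])
  take B:  [B A H object] + [D M A H object] + [B D]
  take D:  [A H object] + [D M A H object] + [D]
  take M:  [A H object] + [M A H object]
  take A:  [A H object] + [A H object]
  take H:  [H object] + [H object]
  take object:  [object] + [object]

E, B, D, M, A, H, object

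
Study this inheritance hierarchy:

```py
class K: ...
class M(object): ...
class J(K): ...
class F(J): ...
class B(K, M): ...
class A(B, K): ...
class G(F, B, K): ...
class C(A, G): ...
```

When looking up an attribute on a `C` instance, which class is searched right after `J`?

L[C] = C + merge(L[A], L[G], [A G])
  take A:  [A B K M object] + [G F J B K M object] + [A G]
  take G:  [B K M object] + [G F J B K M object] + [G]
  take F:  [B K M object] + [F J B K M object]
  take J:  [B K M object] + [J B K M object]
  take B:  [B K M object] + [B K M object]
  take K:  [K M object] + [K M object]
  take M:  [M object] + [M object]
  take object:  [object] + [object]
MRO: C A G F J B K M object
J is at position 4; next is B.

B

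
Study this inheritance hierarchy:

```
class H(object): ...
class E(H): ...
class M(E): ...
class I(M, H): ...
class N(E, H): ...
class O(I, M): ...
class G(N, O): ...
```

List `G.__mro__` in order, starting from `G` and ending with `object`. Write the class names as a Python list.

L[G] = G + merge(L[N], L[O], [N O])
  take N:  [N E H object] + [O I M E H object] + [N O]
  take O:  [E H object] + [O I M E H object] + [O]
  take I:  [E H object] + [I M E H object]
  take M:  [E H object] + [M E H object]
  take E:  [E H object] + [E H object]
  take H:  [H object] + [H object]
  take object:  [object] + [object]

[G, N, O, I, M, E, H, object]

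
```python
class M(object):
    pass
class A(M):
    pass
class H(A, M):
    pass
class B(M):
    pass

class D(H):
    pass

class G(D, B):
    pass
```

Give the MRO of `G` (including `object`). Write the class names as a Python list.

[G, D, H, A, B, M, object]

L[G] = G + merge(L[D], L[B], [D B])
  take D:  [D H A M object] + [B M object] + [D B]
  take H:  [H A M object] + [B M object] + [B]
  take A:  [A M object] + [B M object] + [B]
  take B:  [M object] + [B M object] + [B]
  take M:  [M object] + [M object]
  take object:  [object] + [object]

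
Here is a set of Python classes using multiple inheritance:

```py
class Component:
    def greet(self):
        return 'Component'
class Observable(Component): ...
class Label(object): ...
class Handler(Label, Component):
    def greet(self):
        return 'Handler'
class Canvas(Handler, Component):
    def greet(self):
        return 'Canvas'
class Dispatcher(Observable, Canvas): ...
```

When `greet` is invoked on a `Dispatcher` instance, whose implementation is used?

L[Dispatcher] = Dispatcher + merge(L[Observable], L[Canvas], [Observable Canvas])
  take Observable:  [Observable Component object] + [Canvas Handler Label Component object] + [Observable Canvas]
  take Canvas:  [Component object] + [Canvas Handler Label Component object] + [Canvas]
  take Handler:  [Component object] + [Handler Label Component object]
  take Label:  [Component object] + [Label Component object]
  take Component:  [Component object] + [Component object]
  take object:  [object] + [object]
MRO: Dispatcher Observable Canvas Handler Label Component object
greet is defined in: Canvas, Component, Handler. First along the MRO is Canvas.

Canvas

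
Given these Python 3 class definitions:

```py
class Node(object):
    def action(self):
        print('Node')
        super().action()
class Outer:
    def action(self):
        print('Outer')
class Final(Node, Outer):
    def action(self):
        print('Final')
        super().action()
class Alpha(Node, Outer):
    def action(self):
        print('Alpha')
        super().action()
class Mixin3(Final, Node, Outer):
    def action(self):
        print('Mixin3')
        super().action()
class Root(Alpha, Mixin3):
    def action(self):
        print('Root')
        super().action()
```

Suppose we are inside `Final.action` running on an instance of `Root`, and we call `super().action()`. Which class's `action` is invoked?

Node

L[Root] = Root + merge(L[Alpha], L[Mixin3], [Alpha Mixin3])
  take Alpha:  [Alpha Node Outer object] + [Mixin3 Final Node Outer object] + [Alpha Mixin3]
  take Mixin3:  [Node Outer object] + [Mixin3 Final Node Outer object] + [Mixin3]
  take Final:  [Node Outer object] + [Final Node Outer object]
  take Node:  [Node Outer object] + [Node Outer object]
  take Outer:  [Outer object] + [Outer object]
  take object:  [object] + [object]
MRO: Root Alpha Mixin3 Final Node Outer object
super() in Final.action on a Root instance goes to the class after Final in Root's MRO: Node.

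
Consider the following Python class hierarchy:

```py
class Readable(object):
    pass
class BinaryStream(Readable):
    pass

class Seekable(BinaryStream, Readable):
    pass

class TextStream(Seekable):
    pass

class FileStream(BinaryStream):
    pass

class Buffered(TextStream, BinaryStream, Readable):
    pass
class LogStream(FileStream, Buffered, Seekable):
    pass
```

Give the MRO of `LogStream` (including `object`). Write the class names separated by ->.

LogStream -> FileStream -> Buffered -> TextStream -> Seekable -> BinaryStream -> Readable -> object

L[LogStream] = LogStream + merge(L[FileStream], L[Buffered], L[Seekable], [FileStream Buffered Seekable])
  take FileStream:  [FileStream BinaryStream Readable object] + [Buffered TextStream Seekable BinaryStream Readable object] + [Seekable BinaryStream Readable object] + [FileStream Buffered Seekable]
  take Buffered:  [BinaryStream Readable object] + [Buffered TextStream Seekable BinaryStream Readable object] + [Seekable BinaryStream Readable object] + [Buffered Seekable]
  take TextStream:  [BinaryStream Readable object] + [TextStream Seekable BinaryStream Readable object] + [Seekable BinaryStream Readable object] + [Seekable]
  take Seekable:  [BinaryStream Readable object] + [Seekable BinaryStream Readable object] + [Seekable BinaryStream Readable object] + [Seekable]
  take BinaryStream:  [BinaryStream Readable object] + [BinaryStream Readable object] + [BinaryStream Readable object]
  take Readable:  [Readable object] + [Readable object] + [Readable object]
  take object:  [object] + [object] + [object]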